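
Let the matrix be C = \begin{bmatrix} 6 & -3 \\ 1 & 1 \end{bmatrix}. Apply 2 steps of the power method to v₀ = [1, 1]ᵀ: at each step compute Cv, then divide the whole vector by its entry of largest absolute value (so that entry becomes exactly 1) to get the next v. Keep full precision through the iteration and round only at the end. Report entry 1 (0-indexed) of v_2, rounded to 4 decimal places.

0.4167

Cv0 = (3.00000, 2.00000); divide by 3.00000 → v1 = (1.00000, 0.66667)
Cv1 = (4.00000, 1.66667); divide by 4.00000 → v2 = (1.00000, 0.41667)
Requested entry of v2: 5/12 = 0.4167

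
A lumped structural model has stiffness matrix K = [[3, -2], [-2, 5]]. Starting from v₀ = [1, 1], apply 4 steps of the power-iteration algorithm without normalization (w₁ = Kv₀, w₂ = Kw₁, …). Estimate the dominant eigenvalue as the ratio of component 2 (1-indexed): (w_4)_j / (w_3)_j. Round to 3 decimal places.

w1 = Kv₀ = (3·1 + (-2)·1; (-2)·1 + 5·1) = (1, 3)
w2 = Kw1 = (3·1 + (-2)·3; (-2)·1 + 5·3) = (-3, 13)
w3 = Kw2 = (-35, 71)
w4 = Kw3 = (-247, 425)
Ratio at component: 425 / 71 = 5.986

λ ≈ 5.986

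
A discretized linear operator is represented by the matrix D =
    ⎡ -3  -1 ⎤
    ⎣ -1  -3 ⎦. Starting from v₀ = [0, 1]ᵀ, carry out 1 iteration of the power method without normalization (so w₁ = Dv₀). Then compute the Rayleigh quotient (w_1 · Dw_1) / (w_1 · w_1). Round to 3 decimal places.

-3.600

w1 = Dv₀ = ((-3)·0 + (-1)·1; (-1)·0 + (-3)·1) = (-1, -3)
Dw1 = (6, 10)
w1·Dw1 = (-1)·6 + (-3)·10 = -36; w1·w1 = (-1)·(-1) + (-3)·(-3) = 10
λ ≈ -36/10 = -3.600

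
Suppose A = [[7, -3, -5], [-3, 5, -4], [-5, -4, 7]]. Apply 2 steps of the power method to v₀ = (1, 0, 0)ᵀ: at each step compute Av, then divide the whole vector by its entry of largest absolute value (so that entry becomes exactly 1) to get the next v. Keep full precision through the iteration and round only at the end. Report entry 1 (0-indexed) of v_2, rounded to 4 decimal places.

-0.1928

Av0 = (7.00000, -3.00000, -5.00000); divide by 7.00000 → v1 = (1.00000, -0.42857, -0.71429)
Av1 = (11.85714, -2.28571, -8.28571); divide by 11.85714 → v2 = (1.00000, -0.19277, -0.69880)
Requested entry of v2: -16/83 = -0.1928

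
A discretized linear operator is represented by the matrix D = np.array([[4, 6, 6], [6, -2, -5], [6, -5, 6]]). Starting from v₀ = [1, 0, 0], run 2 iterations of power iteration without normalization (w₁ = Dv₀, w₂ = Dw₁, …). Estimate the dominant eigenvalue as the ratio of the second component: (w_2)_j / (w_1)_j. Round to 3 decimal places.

w1 = Dv₀ = (4·1 + 6·0 + 6·0; 6·1 + (-2)·0 + (-5)·0; 6·1 + (-5)·0 + 6·0) = (4, 6, 6)
w2 = Dw1 = (4·4 + 6·6 + 6·6; 6·4 + (-2)·6 + (-5)·6; 6·4 + (-5)·6 + 6·6) = (88, -18, 30)
Ratio at component: -18 / 6 = -3.000

-3.000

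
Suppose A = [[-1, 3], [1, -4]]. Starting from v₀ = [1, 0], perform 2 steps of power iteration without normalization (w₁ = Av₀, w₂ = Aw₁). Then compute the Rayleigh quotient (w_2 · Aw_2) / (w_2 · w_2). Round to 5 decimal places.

λ ≈ -4.78049

w1 = Av₀ = ((-1)·1 + 3·0; 1·1 + (-4)·0) = (-1, 1)
w2 = Aw1 = ((-1)·(-1) + 3·1; 1·(-1) + (-4)·1) = (4, -5)
Aw2 = (-19, 24)
w2·Aw2 = 4·(-19) + (-5)·24 = -196; w2·w2 = 4·4 + (-5)·(-5) = 41
λ ≈ -196/41 = -4.78049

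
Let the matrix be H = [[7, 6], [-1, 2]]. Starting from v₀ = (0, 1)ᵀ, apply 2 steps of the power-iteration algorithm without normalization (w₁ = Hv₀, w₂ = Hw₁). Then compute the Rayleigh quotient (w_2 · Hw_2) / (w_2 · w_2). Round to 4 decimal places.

6.8082

w1 = Hv₀ = (6, 2)
w2 = Hw1 = (54, -2)
Hw2 = (366, -58)
w2·Hw2 = 54·366 + (-2)·(-58) = 19880; w2·w2 = 54·54 + (-2)·(-2) = 2920
λ ≈ 19880/2920 = 6.8082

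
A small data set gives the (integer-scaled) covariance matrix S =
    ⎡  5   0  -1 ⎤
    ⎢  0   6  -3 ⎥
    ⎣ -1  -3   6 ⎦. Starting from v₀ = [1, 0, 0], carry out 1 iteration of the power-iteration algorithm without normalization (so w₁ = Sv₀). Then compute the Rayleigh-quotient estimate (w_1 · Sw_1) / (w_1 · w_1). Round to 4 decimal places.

w1 = Sv₀ = (5, 0, -1)
Sw1 = (26, 3, -11)
w1·Sw1 = 5·26 + 0·3 + (-1)·(-11) = 141; w1·w1 = 5·5 + 0·0 + (-1)·(-1) = 26
λ ≈ 141/26 = 5.4231

λ ≈ 5.4231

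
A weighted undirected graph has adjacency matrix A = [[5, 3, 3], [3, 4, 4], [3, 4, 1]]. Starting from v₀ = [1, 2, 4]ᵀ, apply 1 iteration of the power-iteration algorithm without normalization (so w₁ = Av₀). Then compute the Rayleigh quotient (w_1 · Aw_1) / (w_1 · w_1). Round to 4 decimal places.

9.9946

w1 = Av₀ = (5·1 + 3·2 + 3·4; 3·1 + 4·2 + 4·4; 3·1 + 4·2 + 1·4) = (23, 27, 15)
Aw1 = (241, 237, 192)
w1·Aw1 = 23·241 + 27·237 + 15·192 = 14822; w1·w1 = 23·23 + 27·27 + 15·15 = 1483
λ ≈ 14822/1483 = 9.9946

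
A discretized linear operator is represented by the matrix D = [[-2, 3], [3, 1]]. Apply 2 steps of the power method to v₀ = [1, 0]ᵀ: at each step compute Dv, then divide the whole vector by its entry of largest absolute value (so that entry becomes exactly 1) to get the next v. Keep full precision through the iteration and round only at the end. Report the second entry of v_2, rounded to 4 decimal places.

-0.2308

Dv0 = (-2.00000, 3.00000); divide by 3.00000 → v1 = (-0.66667, 1.00000)
Dv1 = (4.33333, -1.00000); divide by 4.33333 → v2 = (1.00000, -0.23077)
Requested entry of v2: -3/13 = -0.2308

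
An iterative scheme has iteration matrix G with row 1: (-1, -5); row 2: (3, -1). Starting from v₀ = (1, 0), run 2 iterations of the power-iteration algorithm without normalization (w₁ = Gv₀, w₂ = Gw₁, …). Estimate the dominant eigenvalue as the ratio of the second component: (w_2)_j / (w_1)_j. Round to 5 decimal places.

w1 = Gv₀ = (-1, 3)
w2 = Gw1 = (-14, -6)
Ratio at component: -6 / 3 = -2.00000

-2.00000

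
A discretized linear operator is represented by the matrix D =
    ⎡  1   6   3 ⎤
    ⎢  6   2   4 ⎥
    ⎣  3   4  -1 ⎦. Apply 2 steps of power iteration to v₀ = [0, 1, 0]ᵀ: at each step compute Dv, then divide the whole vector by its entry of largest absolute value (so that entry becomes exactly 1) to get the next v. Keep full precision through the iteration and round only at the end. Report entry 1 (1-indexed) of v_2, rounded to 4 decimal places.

0.5357

Dv0 = (6.00000, 2.00000, 4.00000); divide by 6.00000 → v1 = (1.00000, 0.33333, 0.66667)
Dv1 = (5.00000, 9.33333, 3.66667); divide by 9.33333 → v2 = (0.53571, 1.00000, 0.39286)
Requested entry of v2: 30/56 = 0.5357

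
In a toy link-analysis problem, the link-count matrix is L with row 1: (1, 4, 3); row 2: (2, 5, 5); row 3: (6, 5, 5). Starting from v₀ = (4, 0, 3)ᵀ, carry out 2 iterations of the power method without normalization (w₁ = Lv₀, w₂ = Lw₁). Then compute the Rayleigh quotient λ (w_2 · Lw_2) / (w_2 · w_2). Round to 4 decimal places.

w1 = Lv₀ = (1·4 + 4·0 + 3·3; 2·4 + 5·0 + 5·3; 6·4 + 5·0 + 5·3) = (13, 23, 39)
w2 = Lw1 = (1·13 + 4·23 + 3·39; 2·13 + 5·23 + 5·39; 6·13 + 5·23 + 5·39) = (222, 336, 388)
Lw2 = (2730, 4064, 4952)
w2·Lw2 = 222·2730 + 336·4064 + 388·4952 = 3892940; w2·w2 = 222·222 + 336·336 + 388·388 = 312724
λ ≈ 3892940/312724 = 12.4485

12.4485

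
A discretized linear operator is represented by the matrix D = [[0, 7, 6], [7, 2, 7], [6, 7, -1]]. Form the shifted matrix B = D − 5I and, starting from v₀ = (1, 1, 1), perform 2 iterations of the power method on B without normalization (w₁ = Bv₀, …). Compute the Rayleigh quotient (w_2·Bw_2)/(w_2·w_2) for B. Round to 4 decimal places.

8.4028

B = D − 5I has rows (-5, 7, 6); (7, -3, 7); (6, 7, -6)
w1 = Bv₀ = ((-5)·1 + 7·1 + 6·1; 7·1 + (-3)·1 + 7·1; 6·1 + 7·1 + (-6)·1) = (8, 11, 7)
w2 = Bw1 = ((-5)·8 + 7·11 + 6·7; 7·8 + (-3)·11 + 7·7; 6·8 + 7·11 + (-6)·7) = (79, 72, 83)
Bw2 = (607, 918, 480)
w2·Bw2 = 153889; w2·w2 = 18314; μ ≈ 153889/18314 = 8.4028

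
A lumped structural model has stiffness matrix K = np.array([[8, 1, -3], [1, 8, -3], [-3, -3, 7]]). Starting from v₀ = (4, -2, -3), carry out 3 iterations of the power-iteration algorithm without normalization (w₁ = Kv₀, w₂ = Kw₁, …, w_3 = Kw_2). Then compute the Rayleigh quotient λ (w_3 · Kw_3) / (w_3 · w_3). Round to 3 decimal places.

w1 = Kv₀ = (8·4 + 1·(-2) + (-3)·(-3); 1·4 + 8·(-2) + (-3)·(-3); (-3)·4 + (-3)·(-2) + 7·(-3)) = (39, -3, -27)
w2 = Kw1 = (8·39 + 1·(-3) + (-3)·(-27); 1·39 + 8·(-3) + (-3)·(-27); (-3)·39 + (-3)·(-3) + 7·(-27)) = (390, 96, -297)
w3 = Kw2 = (4107, 2049, -3537)
Kw3 = (45516, 31110, -43227)
w3·Kw3 = 4107·45516 + 2049·31110 + (-3537)·(-43227) = 403572501; w3·w3 = 4107·4107 + 2049·2049 + (-3537)·(-3537) = 33576219
λ ≈ 403572501/33576219 = 12.020

12.020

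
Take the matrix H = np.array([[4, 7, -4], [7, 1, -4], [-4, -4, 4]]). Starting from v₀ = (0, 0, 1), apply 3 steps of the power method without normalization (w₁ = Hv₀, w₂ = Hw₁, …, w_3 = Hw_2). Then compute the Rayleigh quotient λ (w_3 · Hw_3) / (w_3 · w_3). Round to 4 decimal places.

λ ≈ 13.1307

w1 = Hv₀ = (-4, -4, 4)
w2 = Hw1 = (-60, -48, 48)
w3 = Hw2 = (-768, -660, 624)
Hw3 = (-10188, -8532, 8208)
w3·Hw3 = (-768)·(-10188) + (-660)·(-8532) + 624·8208 = 18577296; w3·w3 = (-768)·(-768) + (-660)·(-660) + 624·624 = 1414800
λ ≈ 18577296/1414800 = 13.1307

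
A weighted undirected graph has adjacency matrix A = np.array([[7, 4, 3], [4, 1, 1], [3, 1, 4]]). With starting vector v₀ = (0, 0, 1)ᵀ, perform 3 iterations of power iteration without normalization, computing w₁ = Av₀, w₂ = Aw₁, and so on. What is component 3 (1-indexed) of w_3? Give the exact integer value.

232

w1 = Av₀ = (7·0 + 4·0 + 3·1; 4·0 + 1·0 + 1·1; 3·0 + 1·0 + 4·1) = (3, 1, 4)
w2 = Aw1 = (7·3 + 4·1 + 3·4; 4·3 + 1·1 + 1·4; 3·3 + 1·1 + 4·4) = (37, 17, 26)
w3 = Aw2 = (405, 191, 232)
The requested component of w3 is 232.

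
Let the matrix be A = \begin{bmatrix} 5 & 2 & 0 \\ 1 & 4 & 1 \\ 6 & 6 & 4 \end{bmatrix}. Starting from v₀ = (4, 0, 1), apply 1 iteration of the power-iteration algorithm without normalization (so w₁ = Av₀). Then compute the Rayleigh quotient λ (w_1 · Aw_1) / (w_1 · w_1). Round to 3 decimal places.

λ ≈ 8.169

w1 = Av₀ = (5·4 + 2·0 + 0·1; 1·4 + 4·0 + 1·1; 6·4 + 6·0 + 4·1) = (20, 5, 28)
Aw1 = (110, 68, 262)
w1·Aw1 = 20·110 + 5·68 + 28·262 = 9876; w1·w1 = 20·20 + 5·5 + 28·28 = 1209
λ ≈ 9876/1209 = 8.169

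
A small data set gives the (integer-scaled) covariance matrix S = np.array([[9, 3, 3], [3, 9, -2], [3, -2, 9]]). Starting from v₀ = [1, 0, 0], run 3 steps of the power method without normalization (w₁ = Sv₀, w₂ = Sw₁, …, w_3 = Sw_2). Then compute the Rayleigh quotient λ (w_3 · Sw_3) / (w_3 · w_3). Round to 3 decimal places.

w1 = Sv₀ = (9, 3, 3)
w2 = Sw1 = (99, 48, 48)
w3 = Sw2 = (1179, 633, 633)
Sw3 = (14409, 7968, 7968)
w3·Sw3 = 1179·14409 + 633·7968 + 633·7968 = 27075699; w3·w3 = 1179·1179 + 633·633 + 633·633 = 2191419
λ ≈ 27075699/2191419 = 12.355

λ ≈ 12.355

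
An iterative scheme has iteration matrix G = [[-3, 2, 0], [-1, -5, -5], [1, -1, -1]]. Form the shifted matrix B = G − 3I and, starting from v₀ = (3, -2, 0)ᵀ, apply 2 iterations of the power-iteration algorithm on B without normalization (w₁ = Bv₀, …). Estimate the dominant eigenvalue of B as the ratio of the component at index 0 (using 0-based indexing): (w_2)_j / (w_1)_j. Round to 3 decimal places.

-7.182

B = G − 3I has rows (-6, 2, 0); (-1, -8, -5); (1, -1, -4)
w1 = Bv₀ = ((-6)·3 + 2·(-2) + 0·0; (-1)·3 + (-8)·(-2) + (-5)·0; 1·3 + (-1)·(-2) + (-4)·0) = (-22, 13, 5)
w2 = Bw1 = ((-6)·(-22) + 2·13 + 0·5; (-1)·(-22) + (-8)·13 + (-5)·5; 1·(-22) + (-1)·13 + (-4)·5) = (158, -107, -55)
Ratio: 158/-22 = -7.182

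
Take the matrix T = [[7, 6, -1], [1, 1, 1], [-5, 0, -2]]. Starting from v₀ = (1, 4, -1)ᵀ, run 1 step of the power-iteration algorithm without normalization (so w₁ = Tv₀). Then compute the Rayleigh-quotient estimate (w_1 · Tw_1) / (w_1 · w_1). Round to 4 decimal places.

w1 = Tv₀ = (32, 4, -3)
Tw1 = (251, 33, -154)
w1·Tw1 = 32·251 + 4·33 + (-3)·(-154) = 8626; w1·w1 = 32·32 + 4·4 + (-3)·(-3) = 1049
λ ≈ 8626/1049 = 8.2231

8.2231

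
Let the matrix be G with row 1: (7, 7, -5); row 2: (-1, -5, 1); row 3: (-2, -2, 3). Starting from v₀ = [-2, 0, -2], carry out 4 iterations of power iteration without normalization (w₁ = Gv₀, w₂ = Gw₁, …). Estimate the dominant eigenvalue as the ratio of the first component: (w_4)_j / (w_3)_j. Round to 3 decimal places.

λ ≈ 7.984

w1 = Gv₀ = (7·(-2) + 7·0 + (-5)·(-2); (-1)·(-2) + (-5)·0 + 1·(-2); (-2)·(-2) + (-2)·0 + 3·(-2)) = (-4, 0, -2)
w2 = Gw1 = (7·(-4) + 7·0 + (-5)·(-2); (-1)·(-4) + (-5)·0 + 1·(-2); (-2)·(-4) + (-2)·0 + 3·(-2)) = (-18, 2, 2)
w3 = Gw2 = (-122, 10, 38)
w4 = Gw3 = (-974, 110, 338)
Ratio at component: -974 / -122 = 7.984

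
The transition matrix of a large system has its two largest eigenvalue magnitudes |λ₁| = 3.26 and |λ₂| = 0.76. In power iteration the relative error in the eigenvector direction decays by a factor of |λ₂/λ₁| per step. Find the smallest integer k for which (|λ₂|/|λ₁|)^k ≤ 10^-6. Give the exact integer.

|λ₂/λ₁| = 0.76/3.26 = 0.23313
Need k ≥ ln(10^-6) / ln(0.23313) = -13.8155 / -1.4562 ≈ 9.488
Smallest integer k satisfying the bound: 10

10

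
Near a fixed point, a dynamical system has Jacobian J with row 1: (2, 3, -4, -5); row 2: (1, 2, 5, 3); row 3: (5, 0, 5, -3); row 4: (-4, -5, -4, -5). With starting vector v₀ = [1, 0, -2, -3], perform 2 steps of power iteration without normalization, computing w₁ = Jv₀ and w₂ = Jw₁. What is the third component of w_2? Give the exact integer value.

w1 = Jv₀ = (2·1 + 3·0 + (-4)·(-2) + (-5)·(-3); 1·1 + 2·0 + 5·(-2) + 3·(-3); 5·1 + 0·0 + 5·(-2) + (-3)·(-3); (-4)·1 + (-5)·0 + (-4)·(-2) + (-5)·(-3)) = (25, -18, 4, 19)
w2 = Jw1 = (2·25 + 3·(-18) + (-4)·4 + (-5)·19; 1·25 + 2·(-18) + 5·4 + 3·19; 5·25 + 0·(-18) + 5·4 + (-3)·19; (-4)·25 + (-5)·(-18) + (-4)·4 + (-5)·19) = (-115, 66, 88, -121)
The requested component of w2 is 88.

88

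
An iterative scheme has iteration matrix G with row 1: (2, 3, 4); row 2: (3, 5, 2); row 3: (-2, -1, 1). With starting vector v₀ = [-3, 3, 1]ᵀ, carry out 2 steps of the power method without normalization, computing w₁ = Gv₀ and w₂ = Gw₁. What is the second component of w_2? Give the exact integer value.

w1 = Gv₀ = (2·(-3) + 3·3 + 4·1; 3·(-3) + 5·3 + 2·1; (-2)·(-3) + (-1)·3 + 1·1) = (7, 8, 4)
w2 = Gw1 = (2·7 + 3·8 + 4·4; 3·7 + 5·8 + 2·4; (-2)·7 + (-1)·8 + 1·4) = (54, 69, -18)
The requested component of w2 is 69.

69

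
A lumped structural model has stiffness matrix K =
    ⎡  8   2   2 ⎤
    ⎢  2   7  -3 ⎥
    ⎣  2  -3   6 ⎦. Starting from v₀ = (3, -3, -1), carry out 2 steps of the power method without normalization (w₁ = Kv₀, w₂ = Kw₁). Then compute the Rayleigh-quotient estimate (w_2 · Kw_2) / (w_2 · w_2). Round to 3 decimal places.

w1 = Kv₀ = (8·3 + 2·(-3) + 2·(-1); 2·3 + 7·(-3) + (-3)·(-1); 2·3 + (-3)·(-3) + 6·(-1)) = (16, -12, 9)
w2 = Kw1 = (8·16 + 2·(-12) + 2·9; 2·16 + 7·(-12) + (-3)·9; 2·16 + (-3)·(-12) + 6·9) = (122, -79, 122)
Kw2 = (1062, -675, 1213)
w2·Kw2 = 122·1062 + (-79)·(-675) + 122·1213 = 330875; w2·w2 = 122·122 + (-79)·(-79) + 122·122 = 36009
λ ≈ 330875/36009 = 9.189

λ ≈ 9.189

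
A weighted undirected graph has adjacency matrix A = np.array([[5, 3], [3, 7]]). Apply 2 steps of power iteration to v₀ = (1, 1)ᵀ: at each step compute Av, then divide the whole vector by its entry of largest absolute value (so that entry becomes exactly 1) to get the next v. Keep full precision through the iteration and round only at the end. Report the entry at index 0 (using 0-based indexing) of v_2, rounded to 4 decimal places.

Av0 = (8.00000, 10.00000); divide by 10.00000 → v1 = (0.80000, 1.00000)
Av1 = (7.00000, 9.40000); divide by 9.40000 → v2 = (0.74468, 1.00000)
Requested entry of v2: 70/94 = 0.7447

0.7447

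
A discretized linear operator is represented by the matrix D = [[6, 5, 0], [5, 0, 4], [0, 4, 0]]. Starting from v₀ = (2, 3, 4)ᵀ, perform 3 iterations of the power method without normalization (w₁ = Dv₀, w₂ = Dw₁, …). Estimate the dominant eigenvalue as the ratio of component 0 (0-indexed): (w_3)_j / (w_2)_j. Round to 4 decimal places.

w1 = Dv₀ = (27, 26, 12)
w2 = Dw1 = (292, 183, 104)
w3 = Dw2 = (2667, 1876, 732)
Ratio at component: 2667 / 292 = 9.1336

λ ≈ 9.1336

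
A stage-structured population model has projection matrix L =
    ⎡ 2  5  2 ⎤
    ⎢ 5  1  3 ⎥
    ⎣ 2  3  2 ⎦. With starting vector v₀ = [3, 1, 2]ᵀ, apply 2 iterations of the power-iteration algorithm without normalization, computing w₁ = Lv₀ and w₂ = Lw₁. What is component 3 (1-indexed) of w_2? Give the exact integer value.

122

w1 = Lv₀ = (15, 22, 13)
w2 = Lw1 = (166, 136, 122)
The requested component of w2 is 122.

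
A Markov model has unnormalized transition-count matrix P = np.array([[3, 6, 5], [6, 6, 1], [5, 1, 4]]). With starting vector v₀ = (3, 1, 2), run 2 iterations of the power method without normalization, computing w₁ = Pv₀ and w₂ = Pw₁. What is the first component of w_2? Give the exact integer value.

351

w1 = Pv₀ = (25, 26, 24)
w2 = Pw1 = (351, 330, 247)
The requested component of w2 is 351.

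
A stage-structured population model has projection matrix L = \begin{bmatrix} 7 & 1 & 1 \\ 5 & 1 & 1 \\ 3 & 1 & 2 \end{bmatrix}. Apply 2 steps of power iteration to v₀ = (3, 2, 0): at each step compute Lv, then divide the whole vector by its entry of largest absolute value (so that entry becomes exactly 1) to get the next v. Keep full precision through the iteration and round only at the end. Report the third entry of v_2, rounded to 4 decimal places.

0.5714

Lv0 = (23.00000, 17.00000, 11.00000); divide by 23.00000 → v1 = (1.00000, 0.73913, 0.47826)
Lv1 = (8.21739, 6.21739, 4.69565); divide by 8.21739 → v2 = (1.00000, 0.75661, 0.57143)
Requested entry of v2: 108/189 = 0.5714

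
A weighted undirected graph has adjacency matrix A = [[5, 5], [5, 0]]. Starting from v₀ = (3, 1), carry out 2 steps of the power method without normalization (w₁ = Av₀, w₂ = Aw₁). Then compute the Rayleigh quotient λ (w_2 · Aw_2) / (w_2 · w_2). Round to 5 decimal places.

w1 = Av₀ = (5·3 + 5·1; 5·3 + 0·1) = (20, 15)
w2 = Aw1 = (5·20 + 5·15; 5·20 + 0·15) = (175, 100)
Aw2 = (1375, 875)
w2·Aw2 = 175·1375 + 100·875 = 328125; w2·w2 = 175·175 + 100·100 = 40625
λ ≈ 328125/40625 = 8.07692

8.07692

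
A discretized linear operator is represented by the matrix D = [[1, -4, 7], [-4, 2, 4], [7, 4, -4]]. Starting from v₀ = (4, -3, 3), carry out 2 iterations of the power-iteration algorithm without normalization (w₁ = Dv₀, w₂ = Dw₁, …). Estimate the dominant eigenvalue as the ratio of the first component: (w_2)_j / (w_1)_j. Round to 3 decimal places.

2.838

w1 = Dv₀ = (1·4 + (-4)·(-3) + 7·3; (-4)·4 + 2·(-3) + 4·3; 7·4 + 4·(-3) + (-4)·3) = (37, -10, 4)
w2 = Dw1 = (1·37 + (-4)·(-10) + 7·4; (-4)·37 + 2·(-10) + 4·4; 7·37 + 4·(-10) + (-4)·4) = (105, -152, 203)
Ratio at component: 105 / 37 = 2.838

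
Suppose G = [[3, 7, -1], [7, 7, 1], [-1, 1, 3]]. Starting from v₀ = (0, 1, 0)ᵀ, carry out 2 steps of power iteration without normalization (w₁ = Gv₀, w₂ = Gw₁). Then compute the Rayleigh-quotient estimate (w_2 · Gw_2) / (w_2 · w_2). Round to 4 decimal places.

12.2662

w1 = Gv₀ = (3·0 + 7·1 + (-1)·0; 7·0 + 7·1 + 1·0; (-1)·0 + 1·1 + 3·0) = (7, 7, 1)
w2 = Gw1 = (3·7 + 7·7 + (-1)·1; 7·7 + 7·7 + 1·1; (-1)·7 + 1·7 + 3·1) = (69, 99, 3)
Gw2 = (897, 1179, 39)
w2·Gw2 = 69·897 + 99·1179 + 3·39 = 178731; w2·w2 = 69·69 + 99·99 + 3·3 = 14571
λ ≈ 178731/14571 = 12.2662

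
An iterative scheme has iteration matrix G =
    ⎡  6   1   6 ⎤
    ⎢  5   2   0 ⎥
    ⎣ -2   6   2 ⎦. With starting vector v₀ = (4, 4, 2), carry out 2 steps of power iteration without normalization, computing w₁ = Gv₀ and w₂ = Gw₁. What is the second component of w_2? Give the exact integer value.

256

w1 = Gv₀ = (40, 28, 20)
w2 = Gw1 = (388, 256, 128)
The requested component of w2 is 256.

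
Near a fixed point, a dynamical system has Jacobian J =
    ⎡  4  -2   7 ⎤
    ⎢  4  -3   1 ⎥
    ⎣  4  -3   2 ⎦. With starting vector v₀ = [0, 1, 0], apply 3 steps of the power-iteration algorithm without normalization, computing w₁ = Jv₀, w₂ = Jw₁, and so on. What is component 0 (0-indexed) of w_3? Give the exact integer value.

-123

w1 = Jv₀ = (4·0 + (-2)·1 + 7·0; 4·0 + (-3)·1 + 1·0; 4·0 + (-3)·1 + 2·0) = (-2, -3, -3)
w2 = Jw1 = (4·(-2) + (-2)·(-3) + 7·(-3); 4·(-2) + (-3)·(-3) + 1·(-3); 4·(-2) + (-3)·(-3) + 2·(-3)) = (-23, -2, -5)
w3 = Jw2 = (-123, -91, -96)
The requested component of w3 is -123.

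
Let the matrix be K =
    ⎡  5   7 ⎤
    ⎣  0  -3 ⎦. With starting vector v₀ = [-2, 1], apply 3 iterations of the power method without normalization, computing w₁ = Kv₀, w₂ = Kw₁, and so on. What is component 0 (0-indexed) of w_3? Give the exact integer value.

-117

w1 = Kv₀ = (-3, -3)
w2 = Kw1 = (-36, 9)
w3 = Kw2 = (-117, -27)
The requested component of w3 is -117.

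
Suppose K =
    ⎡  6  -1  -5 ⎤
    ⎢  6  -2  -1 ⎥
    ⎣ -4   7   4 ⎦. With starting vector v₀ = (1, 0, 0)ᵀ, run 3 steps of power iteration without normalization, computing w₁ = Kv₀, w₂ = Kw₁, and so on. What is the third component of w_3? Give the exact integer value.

4

w1 = Kv₀ = (6, 6, -4)
w2 = Kw1 = (50, 28, 2)
w3 = Kw2 = (262, 242, 4)
The requested component of w3 is 4.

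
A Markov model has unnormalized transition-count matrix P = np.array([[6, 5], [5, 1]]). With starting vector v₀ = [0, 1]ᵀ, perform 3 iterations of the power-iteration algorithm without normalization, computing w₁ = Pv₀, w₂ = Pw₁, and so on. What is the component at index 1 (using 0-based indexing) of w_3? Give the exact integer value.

w1 = Pv₀ = (6·0 + 5·1; 5·0 + 1·1) = (5, 1)
w2 = Pw1 = (6·5 + 5·1; 5·5 + 1·1) = (35, 26)
w3 = Pw2 = (340, 201)
The requested component of w3 is 201.

201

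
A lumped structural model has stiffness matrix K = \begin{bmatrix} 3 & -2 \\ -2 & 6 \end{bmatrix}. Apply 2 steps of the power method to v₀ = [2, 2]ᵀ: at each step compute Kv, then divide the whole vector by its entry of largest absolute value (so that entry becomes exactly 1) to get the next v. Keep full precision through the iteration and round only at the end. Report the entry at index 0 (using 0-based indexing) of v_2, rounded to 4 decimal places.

-0.2273

Kv0 = (2.00000, 8.00000); divide by 8.00000 → v1 = (0.25000, 1.00000)
Kv1 = (-1.25000, 5.50000); divide by 5.50000 → v2 = (-0.22727, 1.00000)
Requested entry of v2: -10/44 = -0.2273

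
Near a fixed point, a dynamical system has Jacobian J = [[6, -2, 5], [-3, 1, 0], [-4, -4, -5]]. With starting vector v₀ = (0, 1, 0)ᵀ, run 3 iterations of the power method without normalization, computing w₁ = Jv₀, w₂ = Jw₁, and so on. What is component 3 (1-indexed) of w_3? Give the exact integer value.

-12

w1 = Jv₀ = (-2, 1, -4)
w2 = Jw1 = (-34, 7, 24)
w3 = Jw2 = (-98, 109, -12)
The requested component of w3 is -12.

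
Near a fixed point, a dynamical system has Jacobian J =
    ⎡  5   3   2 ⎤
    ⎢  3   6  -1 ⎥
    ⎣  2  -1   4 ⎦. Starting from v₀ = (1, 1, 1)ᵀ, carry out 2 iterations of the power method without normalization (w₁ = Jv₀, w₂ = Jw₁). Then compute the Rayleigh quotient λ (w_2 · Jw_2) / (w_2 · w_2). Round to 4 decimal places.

8.5183

w1 = Jv₀ = (10, 8, 5)
w2 = Jw1 = (84, 73, 32)
Jw2 = (703, 658, 223)
w2·Jw2 = 84·703 + 73·658 + 32·223 = 114222; w2·w2 = 84·84 + 73·73 + 32·32 = 13409
λ ≈ 114222/13409 = 8.5183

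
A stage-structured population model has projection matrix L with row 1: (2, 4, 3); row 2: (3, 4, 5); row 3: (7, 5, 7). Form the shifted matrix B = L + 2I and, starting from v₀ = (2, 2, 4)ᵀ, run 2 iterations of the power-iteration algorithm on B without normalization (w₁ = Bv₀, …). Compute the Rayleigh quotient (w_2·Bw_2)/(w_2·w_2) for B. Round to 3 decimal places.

15.697

B = L + 2I has rows (4, 4, 3); (3, 6, 5); (7, 5, 9)
w1 = Bv₀ = (28, 38, 60)
w2 = Bw1 = (444, 612, 926)
Bw2 = (7002, 9634, 14502)
w2·Bw2 = 22433748; w2·w2 = 1429156; μ ≈ 22433748/1429156 = 15.697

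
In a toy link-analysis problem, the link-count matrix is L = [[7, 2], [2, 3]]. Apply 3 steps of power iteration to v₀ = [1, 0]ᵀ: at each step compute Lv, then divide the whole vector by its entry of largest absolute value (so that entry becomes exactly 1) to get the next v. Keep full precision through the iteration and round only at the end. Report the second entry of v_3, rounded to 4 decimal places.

0.4039

Lv0 = (7.00000, 2.00000); divide by 7.00000 → v1 = (1.00000, 0.28571)
Lv1 = (7.57143, 2.85714); divide by 7.57143 → v2 = (1.00000, 0.37736)
Lv2 = (7.75472, 3.13208); divide by 7.75472 → v3 = (1.00000, 0.40389)
Requested entry of v3: 166/411 = 0.4039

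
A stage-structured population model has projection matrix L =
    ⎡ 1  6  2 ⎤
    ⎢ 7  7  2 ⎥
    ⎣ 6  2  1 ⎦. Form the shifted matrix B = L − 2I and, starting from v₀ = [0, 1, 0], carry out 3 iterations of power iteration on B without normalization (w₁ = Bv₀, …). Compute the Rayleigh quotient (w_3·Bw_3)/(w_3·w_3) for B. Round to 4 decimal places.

B = L − 2I has rows (-1, 6, 2); (7, 5, 2); (6, 2, -1)
w1 = Bv₀ = (6, 5, 2)
w2 = Bw1 = (28, 71, 44)
w3 = Bw2 = (486, 639, 266)
Bw3 = (3880, 7129, 3928)
w3·Bw3 = 7485959; w3·w3 = 715273; μ ≈ 7485959/715273 = 10.4659

10.4659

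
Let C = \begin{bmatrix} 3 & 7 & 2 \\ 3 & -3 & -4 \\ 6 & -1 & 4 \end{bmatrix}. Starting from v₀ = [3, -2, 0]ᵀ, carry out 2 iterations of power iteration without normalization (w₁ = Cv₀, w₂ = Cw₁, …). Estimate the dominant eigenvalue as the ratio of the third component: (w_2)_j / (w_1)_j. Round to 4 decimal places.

w1 = Cv₀ = (3·3 + 7·(-2) + 2·0; 3·3 + (-3)·(-2) + (-4)·0; 6·3 + (-1)·(-2) + 4·0) = (-5, 15, 20)
w2 = Cw1 = (3·(-5) + 7·15 + 2·20; 3·(-5) + (-3)·15 + (-4)·20; 6·(-5) + (-1)·15 + 4·20) = (130, -140, 35)
Ratio at component: 35 / 20 = 1.7500

λ ≈ 1.7500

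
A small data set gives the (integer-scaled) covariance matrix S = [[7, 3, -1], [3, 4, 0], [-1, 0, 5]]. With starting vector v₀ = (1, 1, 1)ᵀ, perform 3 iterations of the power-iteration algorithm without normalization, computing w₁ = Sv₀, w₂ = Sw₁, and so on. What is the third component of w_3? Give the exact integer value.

w1 = Sv₀ = (9, 7, 4)
w2 = Sw1 = (80, 55, 11)
w3 = Sw2 = (714, 460, -25)
The requested component of w3 is -25.

-25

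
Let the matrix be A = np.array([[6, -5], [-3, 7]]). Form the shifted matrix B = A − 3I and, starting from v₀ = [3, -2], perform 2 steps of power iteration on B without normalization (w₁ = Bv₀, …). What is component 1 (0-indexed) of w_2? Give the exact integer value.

B = A − 3I has rows (3, -5); (-3, 4)
w1 = Bv₀ = (3·3 + (-5)·(-2); (-3)·3 + 4·(-2)) = (19, -17)
w2 = Bw1 = (3·19 + (-5)·(-17); (-3)·19 + 4·(-17)) = (142, -125)
Requested component of w2: -125

-125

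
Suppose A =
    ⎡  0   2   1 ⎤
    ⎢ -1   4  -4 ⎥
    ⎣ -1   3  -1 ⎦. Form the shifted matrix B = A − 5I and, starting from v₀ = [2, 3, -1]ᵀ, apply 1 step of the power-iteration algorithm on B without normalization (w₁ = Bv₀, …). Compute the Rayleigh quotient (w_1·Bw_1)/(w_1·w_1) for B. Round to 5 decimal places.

μ ≈ -5.75385

B = A − 5I has rows (-5, 2, 1); (-1, -1, -4); (-1, 3, -6)
w1 = Bv₀ = (-5, -1, 13)
Bw1 = (36, -46, -76)
w1·Bw1 = -1122; w1·w1 = 195; μ ≈ -1122/195 = -5.75385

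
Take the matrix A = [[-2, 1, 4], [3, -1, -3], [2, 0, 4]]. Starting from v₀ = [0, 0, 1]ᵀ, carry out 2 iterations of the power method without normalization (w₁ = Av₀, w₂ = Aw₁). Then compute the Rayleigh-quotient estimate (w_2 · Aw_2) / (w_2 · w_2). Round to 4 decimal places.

λ ≈ 4.6049

w1 = Av₀ = ((-2)·0 + 1·0 + 4·1; 3·0 + (-1)·0 + (-3)·1; 2·0 + 0·0 + 4·1) = (4, -3, 4)
w2 = Aw1 = ((-2)·4 + 1·(-3) + 4·4; 3·4 + (-1)·(-3) + (-3)·4; 2·4 + 0·(-3) + 4·4) = (5, 3, 24)
Aw2 = (89, -60, 106)
w2·Aw2 = 5·89 + 3·(-60) + 24·106 = 2809; w2·w2 = 5·5 + 3·3 + 24·24 = 610
λ ≈ 2809/610 = 4.6049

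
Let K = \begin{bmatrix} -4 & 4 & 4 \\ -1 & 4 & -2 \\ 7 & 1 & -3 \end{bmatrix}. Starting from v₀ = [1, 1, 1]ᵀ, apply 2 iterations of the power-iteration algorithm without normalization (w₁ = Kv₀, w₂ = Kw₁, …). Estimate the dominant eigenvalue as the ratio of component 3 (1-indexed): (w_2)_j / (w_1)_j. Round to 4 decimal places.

λ ≈ 2.8000

w1 = Kv₀ = (4, 1, 5)
w2 = Kw1 = (8, -10, 14)
Ratio at component: 14 / 5 = 2.8000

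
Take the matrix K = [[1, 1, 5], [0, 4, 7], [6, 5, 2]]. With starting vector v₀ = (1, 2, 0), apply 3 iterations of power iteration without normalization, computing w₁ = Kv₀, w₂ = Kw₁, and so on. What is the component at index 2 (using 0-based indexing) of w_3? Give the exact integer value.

1446

w1 = Kv₀ = (3, 8, 16)
w2 = Kw1 = (91, 144, 90)
w3 = Kw2 = (685, 1206, 1446)
The requested component of w3 is 1446.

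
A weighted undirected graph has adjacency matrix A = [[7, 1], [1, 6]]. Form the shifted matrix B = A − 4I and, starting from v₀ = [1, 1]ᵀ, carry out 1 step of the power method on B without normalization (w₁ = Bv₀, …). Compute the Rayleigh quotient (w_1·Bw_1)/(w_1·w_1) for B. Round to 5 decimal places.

μ ≈ 3.60000

B = A − 4I has rows (3, 1); (1, 2)
w1 = Bv₀ = (3·1 + 1·1; 1·1 + 2·1) = (4, 3)
Bw1 = (15, 10)
w1·Bw1 = 90; w1·w1 = 25; μ ≈ 90/25 = 3.60000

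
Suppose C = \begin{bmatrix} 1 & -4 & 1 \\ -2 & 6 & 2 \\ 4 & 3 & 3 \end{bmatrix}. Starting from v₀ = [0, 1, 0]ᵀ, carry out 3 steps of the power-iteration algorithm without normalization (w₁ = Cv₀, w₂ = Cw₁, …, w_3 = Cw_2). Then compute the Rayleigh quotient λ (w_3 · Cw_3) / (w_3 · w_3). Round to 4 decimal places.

w1 = Cv₀ = (-4, 6, 3)
w2 = Cw1 = (-25, 50, 11)
w3 = Cw2 = (-214, 372, 83)
Cw3 = (-1619, 2826, 509)
w3·Cw3 = (-214)·(-1619) + 372·2826 + 83·509 = 1439985; w3·w3 = (-214)·(-214) + 372·372 + 83·83 = 191069
λ ≈ 1439985/191069 = 7.5365

7.5365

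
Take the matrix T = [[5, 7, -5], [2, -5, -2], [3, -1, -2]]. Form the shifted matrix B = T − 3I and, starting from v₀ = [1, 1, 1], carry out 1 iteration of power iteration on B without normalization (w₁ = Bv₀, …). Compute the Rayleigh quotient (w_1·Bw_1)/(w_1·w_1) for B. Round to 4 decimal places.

B = T − 3I has rows (2, 7, -5); (2, -8, -2); (3, -1, -5)
w1 = Bv₀ = (2·1 + 7·1 + (-5)·1; 2·1 + (-8)·1 + (-2)·1; 3·1 + (-1)·1 + (-5)·1) = (4, -8, -3)
Bw1 = (-33, 78, 35)
w1·Bw1 = -861; w1·w1 = 89; μ ≈ -861/89 = -9.6742

μ ≈ -9.6742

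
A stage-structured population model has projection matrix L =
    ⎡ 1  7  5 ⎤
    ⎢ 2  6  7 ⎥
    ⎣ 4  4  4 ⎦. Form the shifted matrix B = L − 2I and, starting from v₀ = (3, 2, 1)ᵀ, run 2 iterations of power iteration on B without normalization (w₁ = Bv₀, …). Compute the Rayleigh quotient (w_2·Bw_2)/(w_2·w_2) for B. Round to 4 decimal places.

11.1982

B = L − 2I has rows (-1, 7, 5); (2, 4, 7); (4, 4, 2)
w1 = Bv₀ = ((-1)·3 + 7·2 + 5·1; 2·3 + 4·2 + 7·1; 4·3 + 4·2 + 2·1) = (16, 21, 22)
w2 = Bw1 = ((-1)·16 + 7·21 + 5·22; 2·16 + 4·21 + 7·22; 4·16 + 4·21 + 2·22) = (241, 270, 192)
Bw2 = (2609, 2906, 2428)
w2·Bw2 = 1879565; w2·w2 = 167845; μ ≈ 1879565/167845 = 11.1982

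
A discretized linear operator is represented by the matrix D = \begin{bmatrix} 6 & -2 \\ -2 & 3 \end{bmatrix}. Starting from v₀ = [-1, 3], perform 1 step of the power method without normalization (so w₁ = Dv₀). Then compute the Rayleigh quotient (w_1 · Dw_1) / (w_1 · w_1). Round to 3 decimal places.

w1 = Dv₀ = (6·(-1) + (-2)·3; (-2)·(-1) + 3·3) = (-12, 11)
Dw1 = (-94, 57)
w1·Dw1 = (-12)·(-94) + 11·57 = 1755; w1·w1 = (-12)·(-12) + 11·11 = 265
λ ≈ 1755/265 = 6.623

λ ≈ 6.623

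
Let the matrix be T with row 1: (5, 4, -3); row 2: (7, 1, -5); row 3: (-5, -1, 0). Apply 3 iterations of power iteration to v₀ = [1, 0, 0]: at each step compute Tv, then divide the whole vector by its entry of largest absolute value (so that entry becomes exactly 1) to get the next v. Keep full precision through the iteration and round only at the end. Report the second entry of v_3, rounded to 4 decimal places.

0.9986

Tv0 = (5.00000, 7.00000, -5.00000); divide by 7.00000 → v1 = (0.71429, 1.00000, -0.71429)
Tv1 = (9.71429, 9.57143, -4.57143); divide by 9.71429 → v2 = (1.00000, 0.98529, -0.47059)
Tv2 = (10.35294, 10.33824, -5.98529); divide by 10.35294 → v3 = (1.00000, 0.99858, -0.57813)
Requested entry of v3: 703/704 = 0.9986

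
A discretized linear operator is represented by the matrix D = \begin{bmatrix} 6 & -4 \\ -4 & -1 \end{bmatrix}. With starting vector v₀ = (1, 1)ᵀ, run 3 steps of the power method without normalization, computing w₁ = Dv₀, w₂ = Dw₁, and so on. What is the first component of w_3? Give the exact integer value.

w1 = Dv₀ = (2, -5)
w2 = Dw1 = (32, -3)
w3 = Dw2 = (204, -125)
The requested component of w3 is 204.

204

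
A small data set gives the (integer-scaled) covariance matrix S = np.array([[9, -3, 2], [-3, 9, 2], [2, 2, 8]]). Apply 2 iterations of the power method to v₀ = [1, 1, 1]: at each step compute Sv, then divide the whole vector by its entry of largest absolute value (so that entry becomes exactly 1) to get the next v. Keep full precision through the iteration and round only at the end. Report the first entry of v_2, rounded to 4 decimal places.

Sv0 = (8.00000, 8.00000, 12.00000); divide by 12.00000 → v1 = (0.66667, 0.66667, 1.00000)
Sv1 = (6.00000, 6.00000, 10.66667); divide by 10.66667 → v2 = (0.56250, 0.56250, 1.00000)
Requested entry of v2: 72/128 = 0.5625

0.5625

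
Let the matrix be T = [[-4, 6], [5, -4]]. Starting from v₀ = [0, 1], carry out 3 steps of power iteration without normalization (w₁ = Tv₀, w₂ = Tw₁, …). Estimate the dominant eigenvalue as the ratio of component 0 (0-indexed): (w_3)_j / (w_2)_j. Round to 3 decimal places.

w1 = Tv₀ = ((-4)·0 + 6·1; 5·0 + (-4)·1) = (6, -4)
w2 = Tw1 = ((-4)·6 + 6·(-4); 5·6 + (-4)·(-4)) = (-48, 46)
w3 = Tw2 = (468, -424)
Ratio at component: 468 / -48 = -9.750

-9.750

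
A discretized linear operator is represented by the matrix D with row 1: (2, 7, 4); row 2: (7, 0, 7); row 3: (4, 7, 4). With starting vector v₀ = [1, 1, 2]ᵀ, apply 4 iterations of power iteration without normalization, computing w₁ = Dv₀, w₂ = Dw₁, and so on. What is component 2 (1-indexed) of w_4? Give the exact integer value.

51786

w1 = Dv₀ = (2·1 + 7·1 + 4·2; 7·1 + 0·1 + 7·2; 4·1 + 7·1 + 4·2) = (17, 21, 19)
w2 = Dw1 = (2·17 + 7·21 + 4·19; 7·17 + 0·21 + 7·19; 4·17 + 7·21 + 4·19) = (257, 252, 291)
w3 = Dw2 = (3442, 3836, 3956)
w4 = Dw3 = (49560, 51786, 56444)
The requested component of w4 is 51786.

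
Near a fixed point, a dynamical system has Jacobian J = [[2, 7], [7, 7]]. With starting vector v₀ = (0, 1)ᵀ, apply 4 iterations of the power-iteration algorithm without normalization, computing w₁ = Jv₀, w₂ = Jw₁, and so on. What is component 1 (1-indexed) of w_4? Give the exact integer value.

w1 = Jv₀ = (7, 7)
w2 = Jw1 = (63, 98)
w3 = Jw2 = (812, 1127)
w4 = Jw3 = (9513, 13573)
The requested component of w4 is 9513.

9513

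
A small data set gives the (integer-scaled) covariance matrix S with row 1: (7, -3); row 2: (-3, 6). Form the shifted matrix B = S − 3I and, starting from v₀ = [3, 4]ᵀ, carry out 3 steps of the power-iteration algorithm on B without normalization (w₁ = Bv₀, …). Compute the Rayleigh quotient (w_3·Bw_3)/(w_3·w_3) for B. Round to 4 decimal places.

μ ≈ 6.5412

B = S − 3I has rows (4, -3); (-3, 3)
w1 = Bv₀ = (0, 3)
w2 = Bw1 = (-9, 9)
w3 = Bw2 = (-63, 54)
Bw3 = (-414, 351)
w3·Bw3 = 45036; w3·w3 = 6885; μ ≈ 45036/6885 = 6.5412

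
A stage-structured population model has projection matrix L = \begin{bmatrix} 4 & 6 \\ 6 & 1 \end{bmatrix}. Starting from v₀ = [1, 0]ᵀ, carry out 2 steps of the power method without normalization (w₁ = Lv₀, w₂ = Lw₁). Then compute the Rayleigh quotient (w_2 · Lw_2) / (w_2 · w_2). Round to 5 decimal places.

w1 = Lv₀ = (4, 6)
w2 = Lw1 = (52, 30)
Lw2 = (388, 342)
w2·Lw2 = 52·388 + 30·342 = 30436; w2·w2 = 52·52 + 30·30 = 3604
λ ≈ 30436/3604 = 8.44506

8.44506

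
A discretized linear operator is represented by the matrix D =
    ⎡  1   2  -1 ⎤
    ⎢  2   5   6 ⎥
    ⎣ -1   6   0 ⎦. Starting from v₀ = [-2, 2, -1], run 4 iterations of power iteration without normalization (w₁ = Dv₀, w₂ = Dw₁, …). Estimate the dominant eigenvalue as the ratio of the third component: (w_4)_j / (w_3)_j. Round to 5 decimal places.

λ ≈ 4.15245

w1 = Dv₀ = (1·(-2) + 2·2 + (-1)·(-1); 2·(-2) + 5·2 + 6·(-1); (-1)·(-2) + 6·2 + 0·(-1)) = (3, 0, 14)
w2 = Dw1 = (1·3 + 2·0 + (-1)·14; 2·3 + 5·0 + 6·14; (-1)·3 + 6·0 + 0·14) = (-11, 90, -3)
w3 = Dw2 = (172, 410, 551)
w4 = Dw3 = (441, 5700, 2288)
Ratio at component: 2288 / 551 = 4.15245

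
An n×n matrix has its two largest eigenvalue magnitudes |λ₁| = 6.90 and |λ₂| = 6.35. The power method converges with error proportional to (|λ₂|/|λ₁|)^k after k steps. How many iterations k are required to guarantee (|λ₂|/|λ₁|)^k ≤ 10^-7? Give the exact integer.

|λ₂/λ₁| = 6.35/6.90 = 0.92029
Need k ≥ ln(10^-7) / ln(0.92029) = -16.1181 / -0.0831 ≈ 194.038
Smallest integer k satisfying the bound: 195

195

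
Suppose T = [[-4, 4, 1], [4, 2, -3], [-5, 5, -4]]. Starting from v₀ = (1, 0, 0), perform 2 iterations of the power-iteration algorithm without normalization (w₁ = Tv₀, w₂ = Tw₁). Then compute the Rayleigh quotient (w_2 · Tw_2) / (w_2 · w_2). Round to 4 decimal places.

λ ≈ -4.8757

w1 = Tv₀ = (-4, 4, -5)
w2 = Tw1 = (27, 7, 60)
Tw2 = (-20, -58, -340)
w2·Tw2 = 27·(-20) + 7·(-58) + 60·(-340) = -21346; w2·w2 = 27·27 + 7·7 + 60·60 = 4378
λ ≈ -21346/4378 = -4.8757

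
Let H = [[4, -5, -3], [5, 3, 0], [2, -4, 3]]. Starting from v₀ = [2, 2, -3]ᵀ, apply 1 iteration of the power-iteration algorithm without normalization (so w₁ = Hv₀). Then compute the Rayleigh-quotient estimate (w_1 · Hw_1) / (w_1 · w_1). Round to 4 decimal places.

5.0506

w1 = Hv₀ = (4·2 + (-5)·2 + (-3)·(-3); 5·2 + 3·2 + 0·(-3); 2·2 + (-4)·2 + 3·(-3)) = (7, 16, -13)
Hw1 = (-13, 83, -89)
w1·Hw1 = 7·(-13) + 16·83 + (-13)·(-89) = 2394; w1·w1 = 7·7 + 16·16 + (-13)·(-13) = 474
λ ≈ 2394/474 = 5.0506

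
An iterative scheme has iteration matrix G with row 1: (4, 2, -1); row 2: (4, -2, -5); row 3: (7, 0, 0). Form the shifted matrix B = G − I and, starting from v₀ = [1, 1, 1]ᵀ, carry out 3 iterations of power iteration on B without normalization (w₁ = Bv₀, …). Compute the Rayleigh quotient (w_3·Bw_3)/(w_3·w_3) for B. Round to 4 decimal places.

-1.8568

B = G − I has rows (3, 2, -1); (4, -3, -5); (7, 0, -1)
w1 = Bv₀ = (4, -4, 6)
w2 = Bw1 = (-2, -2, 22)
w3 = Bw2 = (-32, -112, -36)
Bw3 = (-284, 388, -188)
w3·Bw3 = -27600; w3·w3 = 14864; μ ≈ -27600/14864 = -1.8568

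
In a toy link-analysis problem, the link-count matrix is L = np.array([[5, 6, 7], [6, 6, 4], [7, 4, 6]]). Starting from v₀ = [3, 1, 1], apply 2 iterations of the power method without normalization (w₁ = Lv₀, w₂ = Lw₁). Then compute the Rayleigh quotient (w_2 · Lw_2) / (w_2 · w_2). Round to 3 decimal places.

w1 = Lv₀ = (5·3 + 6·1 + 7·1; 6·3 + 6·1 + 4·1; 7·3 + 4·1 + 6·1) = (28, 28, 31)
w2 = Lw1 = (5·28 + 6·28 + 7·31; 6·28 + 6·28 + 4·31; 7·28 + 4·28 + 6·31) = (525, 460, 494)
Lw2 = (8843, 7886, 8479)
w2·Lw2 = 525·8843 + 460·7886 + 494·8479 = 12458761; w2·w2 = 525·525 + 460·460 + 494·494 = 731261
λ ≈ 12458761/731261 = 17.037

17.037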